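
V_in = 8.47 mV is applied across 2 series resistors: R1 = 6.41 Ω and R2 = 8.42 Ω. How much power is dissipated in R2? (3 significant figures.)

P ≈ 2.75 µW

The common current is I = 8.47/14.83 = 0.5711 mA.
P = I²R = 0.3262 × 8.42 = 2.747 µW.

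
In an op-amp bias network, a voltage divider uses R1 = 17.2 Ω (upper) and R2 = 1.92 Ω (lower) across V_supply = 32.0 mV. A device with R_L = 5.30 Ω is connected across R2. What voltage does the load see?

First combine the lower leg with the load: R2 ‖ R_L = 1.409 Ω.
Then V_out = V_supply · R2'/(R1 + R2') = 32.0 × 1.409/18.61 = 2.424 mV.
(Unloaded it would be 3.21 mV; the load pulls it down.)

V_out ≈ 2.42 mV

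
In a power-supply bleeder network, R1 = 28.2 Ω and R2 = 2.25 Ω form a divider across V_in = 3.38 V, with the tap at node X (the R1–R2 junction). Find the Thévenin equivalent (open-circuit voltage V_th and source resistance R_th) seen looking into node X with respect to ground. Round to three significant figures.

V_th ≈ 0.250 V, R_th ≈ 2.08 Ω

V_th is the unloaded tap voltage: V_in · R2/(R1+R2) = 3.38 × 0.07389 = 0.2498 V.
Looking into X with the source shorted: R_th = R1·R2/(R1+R2) = 28.20 × 2.25/30.45 = 2.084 Ω.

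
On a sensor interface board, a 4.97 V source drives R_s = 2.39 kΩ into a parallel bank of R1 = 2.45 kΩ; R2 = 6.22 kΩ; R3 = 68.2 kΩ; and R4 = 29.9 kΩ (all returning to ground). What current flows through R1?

Equivalent of the parallel group: R_p = 1.621 kΩ.
Node voltage V_A = V_in · R_p/(R_s + R_p) = 4.97 × 0.4041 = 2.008 V.
I(R1) = V_A / R1 = 2.008/2.45 = 0.8197 mA.

I ≈ 0.820 mA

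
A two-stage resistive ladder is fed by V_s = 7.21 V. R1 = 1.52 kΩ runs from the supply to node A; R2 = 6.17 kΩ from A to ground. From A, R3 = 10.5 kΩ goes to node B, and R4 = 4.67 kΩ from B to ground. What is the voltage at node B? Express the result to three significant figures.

V_B ≈ 1.65 V

Node A sees R2 in parallel with the series input of stage 2, R3 + R4 = 15.17 kΩ.
Effective lower resistance at A: R2 ‖ 15.17 = 4.386 kΩ.
V_A = 7.21 × 4.386/(1.52 + 4.386) = 5.354 V.
Then the unloaded second divider: V_B = V_A × R4/(R3+R4) = 5.354 × 0.3078 = 1.648 V.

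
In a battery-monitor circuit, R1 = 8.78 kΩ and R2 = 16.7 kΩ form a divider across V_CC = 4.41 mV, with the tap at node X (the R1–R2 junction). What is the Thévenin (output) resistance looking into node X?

R_th ≈ 5.75 kΩ

Looking into X with the source shorted: R_th = R1·R2/(R1+R2) = 8.780 × 16.7/25.48 = 5.755 kΩ.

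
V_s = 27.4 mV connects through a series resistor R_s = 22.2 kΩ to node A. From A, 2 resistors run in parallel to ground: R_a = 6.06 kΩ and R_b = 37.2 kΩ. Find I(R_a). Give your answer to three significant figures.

Parallel bank: R_p = 1/(1/6.06 + 1/37.2) = 5.211 kΩ.
V_A = 27.4 × 5.211/27.41 = 5.209 mV.
Branch current I = V_A/R_a = 5.209/6.06 = 0.8596 µA.

I ≈ 0.860 µA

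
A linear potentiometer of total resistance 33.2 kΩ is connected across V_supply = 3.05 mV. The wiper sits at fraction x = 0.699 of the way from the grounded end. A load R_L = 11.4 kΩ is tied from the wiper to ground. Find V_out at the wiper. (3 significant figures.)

The pot divides into 9.993 kΩ above the wiper and 23.21 kΩ below.
Lower segment in parallel with the load: 23.21 ‖ 11.4 = 7.645 kΩ.
V_out = 3.05 × 7.645/(9.993 + 7.645) = 1.322 mV.

V_out ≈ 1.32 mV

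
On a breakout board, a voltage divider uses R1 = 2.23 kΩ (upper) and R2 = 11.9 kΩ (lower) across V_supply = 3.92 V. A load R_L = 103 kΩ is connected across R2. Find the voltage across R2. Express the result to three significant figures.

First combine the lower leg with the load: R2 ‖ R_L = 10.67 kΩ.
Voltage divider with the loaded lower leg: V_out = 3.92 × 10.67/(2.23 + 10.67) = 3.92 × 0.8271 = 3.242 V.

V_out ≈ 3.24 V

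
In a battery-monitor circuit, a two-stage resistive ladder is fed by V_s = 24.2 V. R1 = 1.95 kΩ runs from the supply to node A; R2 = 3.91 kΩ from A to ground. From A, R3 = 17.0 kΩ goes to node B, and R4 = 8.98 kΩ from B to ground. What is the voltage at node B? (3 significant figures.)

V_B ≈ 5.32 V

Node A sees R2 in parallel with the series input of stage 2, R3 + R4 = 25.98 kΩ.
R2 ‖ (R3+R4) = 3.399 kΩ.
V_A = 24.2 × 3.399/(1.95 + 3.399) = 15.38 V.
V_B = V_A × 0.3457 = 5.315 V.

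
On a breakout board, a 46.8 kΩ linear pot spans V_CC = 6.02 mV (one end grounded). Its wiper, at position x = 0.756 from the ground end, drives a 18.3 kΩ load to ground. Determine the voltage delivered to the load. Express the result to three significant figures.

V_out ≈ 3.09 mV

Split the track: R_lower = x·R_p = 35.38 kΩ, R_upper = (1−x)·R_p = 11.42 kΩ.
Lower segment in parallel with the load: 35.38 ‖ 18.3 = 12.06 kΩ.
Loaded-divider output: V_out = 6.02 × 0.5137 = 3.092 mV.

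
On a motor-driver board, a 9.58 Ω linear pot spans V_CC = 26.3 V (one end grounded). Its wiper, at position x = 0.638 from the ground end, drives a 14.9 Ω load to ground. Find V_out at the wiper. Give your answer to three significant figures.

V_out ≈ 14.6 V

The pot divides into 3.468 Ω above the wiper and 6.112 Ω below.
Lower segment in parallel with the load: 6.112 ‖ 14.9 = 4.334 Ω.
Loaded-divider output: V_out = 26.3 × 0.5555 = 14.61 V.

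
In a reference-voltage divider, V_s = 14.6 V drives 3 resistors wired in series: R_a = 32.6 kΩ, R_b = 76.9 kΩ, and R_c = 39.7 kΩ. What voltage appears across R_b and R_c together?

V ≈ 11.4 V

Series total: ΣR = 32.6 + 76.9 + 39.7 = 149.2 kΩ.
R_{R_b..R_c} = 76.9 + 39.7 = 116.6 kΩ.
V = V_s · R/ΣR = 14.6 × 0.7815 = 11.41 V.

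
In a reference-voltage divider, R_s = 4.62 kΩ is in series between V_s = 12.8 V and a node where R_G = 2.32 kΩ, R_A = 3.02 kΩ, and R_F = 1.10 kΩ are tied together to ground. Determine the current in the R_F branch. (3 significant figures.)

I ≈ 1.33 mA

Equivalent of the parallel group: R_p = 0.5984 kΩ.
Node voltage V_A = V_s · R_p/(R_s + R_p) = 12.8 × 0.1147 = 1.468 V.
Branch current I = V_A/R_F = 1.468/1.10 = 1.334 mA.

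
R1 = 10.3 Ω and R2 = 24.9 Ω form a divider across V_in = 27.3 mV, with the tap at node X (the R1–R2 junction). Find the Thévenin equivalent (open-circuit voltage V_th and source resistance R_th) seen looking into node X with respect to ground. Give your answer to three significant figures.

V_th ≈ 19.3 mV, R_th ≈ 7.29 Ω

With X open, the divider is unloaded: V_th = 27.3 × 24.9/35.20 = 19.31 mV.
With V_in suppressed (replaced by a short), R_th = R1 ‖ R2 = (10.30 × 24.9)/(10.30 + 24.9) = 7.286 Ω.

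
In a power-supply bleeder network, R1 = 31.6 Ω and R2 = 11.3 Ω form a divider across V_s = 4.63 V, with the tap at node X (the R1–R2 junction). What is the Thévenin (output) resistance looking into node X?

Looking into X with the source shorted: R_th = R1·R2/(R1+R2) = 31.60 × 11.3/42.90 = 8.324 Ω.

R_th ≈ 8.32 Ω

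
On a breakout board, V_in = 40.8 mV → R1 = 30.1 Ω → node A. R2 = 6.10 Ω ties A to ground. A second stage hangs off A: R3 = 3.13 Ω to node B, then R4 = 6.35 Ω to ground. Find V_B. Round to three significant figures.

V_B ≈ 3.00 mV

The second stage (R3 + R4 = 9.480 Ω) loads node A in parallel with R2.
Effective lower resistance at A: R2 ‖ 9.480 = 3.712 Ω.
So V_A = 40.8 × 0.1098 = 4.479 mV.
Then the unloaded second divider: V_B = V_A × R4/(R3+R4) = 4.479 × 0.6698 = 3.000 mV.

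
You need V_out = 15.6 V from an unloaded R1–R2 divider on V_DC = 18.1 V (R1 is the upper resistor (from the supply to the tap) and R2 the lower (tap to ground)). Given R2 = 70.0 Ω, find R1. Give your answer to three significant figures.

The divider ratio is R2/(R1+R2) = 15.6/18.1 = 0.8619.
Rearranging, R1 = R2·(1−k)/k = 70.0 × 0.1603 = 11.22 Ω.

R1 ≈ 11.2 Ω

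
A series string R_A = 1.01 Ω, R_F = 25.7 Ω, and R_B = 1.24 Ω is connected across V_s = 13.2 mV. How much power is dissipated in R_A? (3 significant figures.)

P ≈ 0.225 µW

ΣR = 27.95 Ω → I = 13.2/27.95 = 0.4723 mA.
P = I²R = 0.2230 × 1.01 = 0.2253 µW.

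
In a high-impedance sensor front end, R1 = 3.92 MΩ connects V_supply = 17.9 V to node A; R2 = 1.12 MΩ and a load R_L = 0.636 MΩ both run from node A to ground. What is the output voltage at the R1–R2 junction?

The load sits in parallel with R2, giving an effective lower resistance R2' = R2·R_L/(R2+R_L) = 0.4056 MΩ.
Then V_out = V_supply · R2'/(R1 + R2') = 17.9 × 0.4056/4.326 = 1.679 V.
(Unloaded it would be 3.98 V; the load pulls it down.)

V_out ≈ 1.68 V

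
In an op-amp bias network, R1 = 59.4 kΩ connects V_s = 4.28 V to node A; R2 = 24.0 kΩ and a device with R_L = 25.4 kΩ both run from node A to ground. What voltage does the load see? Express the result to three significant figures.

First combine the lower leg with the load: R2 ‖ R_L = 12.34 kΩ.
Now apply the divider: V_out = 4.28 × 0.1720 = 0.7362 V.

V_out ≈ 0.736 V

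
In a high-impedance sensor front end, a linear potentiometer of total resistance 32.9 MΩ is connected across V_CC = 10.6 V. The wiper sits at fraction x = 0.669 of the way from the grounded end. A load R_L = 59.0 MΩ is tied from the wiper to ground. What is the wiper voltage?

V_out ≈ 6.31 V

The pot divides into 10.89 MΩ above the wiper and 22.01 MΩ below.
Lower segment in parallel with the load: 22.01 ‖ 59.0 = 16.03 MΩ.
Then V_out = V_CC · 16.03/(10.89 + 16.03) = 6.312 V.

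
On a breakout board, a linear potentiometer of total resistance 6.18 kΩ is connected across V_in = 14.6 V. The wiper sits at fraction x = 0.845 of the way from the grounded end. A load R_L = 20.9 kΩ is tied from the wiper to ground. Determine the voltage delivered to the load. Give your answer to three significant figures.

V_out ≈ 11.9 V

Lower segment x·R_p = 5.222 kΩ; upper segment (1−x)·R_p = 0.9579 kΩ.
Lower segment in parallel with the load: 5.222 ‖ 20.9 = 4.178 kΩ.
Then V_out = V_in · 4.178/(0.9579 + 4.178) = 11.88 V.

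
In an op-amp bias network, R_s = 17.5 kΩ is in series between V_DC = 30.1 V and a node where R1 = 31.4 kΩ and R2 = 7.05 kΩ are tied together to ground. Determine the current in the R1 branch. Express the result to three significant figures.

I ≈ 0.237 mA

Equivalent of the parallel group: R_p = 5.757 kΩ.
V_A = 30.1 × 5.757/23.26 = 7.451 V.
Branch current I = V_A/R1 = 7.451/31.4 = 0.2373 mA.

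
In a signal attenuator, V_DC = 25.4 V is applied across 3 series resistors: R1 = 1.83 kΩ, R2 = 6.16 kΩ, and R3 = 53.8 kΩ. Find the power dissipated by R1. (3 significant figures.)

P ≈ 0.309 mW

ΣR = 61.79 kΩ → I = 25.4/61.79 = 0.4111 mA.
P = I²R = 0.1690 × 1.83 = 0.3092 mW.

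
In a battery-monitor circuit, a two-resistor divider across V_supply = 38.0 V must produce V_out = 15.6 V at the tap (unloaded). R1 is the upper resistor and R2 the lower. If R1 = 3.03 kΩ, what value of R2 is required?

Required fraction k = V_out/V_supply = 0.4105.
So R2 = R1 · V_out/(V_supply − V_out) = 3.03 × 15.6/(38.0 − 15.6) = 3.03 × 0.6964 = 2.110 kΩ.

R2 ≈ 2.11 kΩ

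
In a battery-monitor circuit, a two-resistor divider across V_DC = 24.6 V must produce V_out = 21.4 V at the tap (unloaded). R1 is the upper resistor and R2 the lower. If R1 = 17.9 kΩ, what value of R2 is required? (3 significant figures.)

The divider ratio is R2/(R1+R2) = 21.4/24.6 = 0.8699.
Rearranging, R2 = R1·k/(1−k) = 17.9 × 6.687 = 119.7 kΩ.

R2 ≈ 120 kΩ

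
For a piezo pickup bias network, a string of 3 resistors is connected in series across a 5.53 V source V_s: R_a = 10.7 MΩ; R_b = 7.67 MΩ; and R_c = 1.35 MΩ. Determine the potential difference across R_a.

ΣR = 10.7 + 7.67 + 1.35 = 19.72 MΩ.
By the voltage-divider rule, V = 5.53 × 10.70/19.72 = 3.001 V.

V ≈ 3.00 V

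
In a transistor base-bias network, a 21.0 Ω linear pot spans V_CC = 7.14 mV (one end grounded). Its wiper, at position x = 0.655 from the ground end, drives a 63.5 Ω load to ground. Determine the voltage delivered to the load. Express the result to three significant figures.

V_out ≈ 4.35 mV

Lower segment x·R_p = 13.76 Ω; upper segment (1−x)·R_p = 7.245 Ω.
(x·R_p) ‖ R_L = 11.31 Ω.
V_out = 7.14 × 11.31/(7.245 + 11.31) = 4.352 mV.
(Unloaded: V_out = x·V_CC = 4.68 mV.)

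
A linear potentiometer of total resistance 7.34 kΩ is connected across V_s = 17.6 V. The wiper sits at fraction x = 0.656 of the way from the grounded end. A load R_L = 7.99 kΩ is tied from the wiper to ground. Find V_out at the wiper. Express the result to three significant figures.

V_out ≈ 9.56 V

Split the track: R_lower = x·R_p = 4.815 kΩ, R_upper = (1−x)·R_p = 2.525 kΩ.
R_L loads the lower segment: effective lower R = 3.004 kΩ.
Loaded-divider output: V_out = 17.6 × 0.5434 = 9.563 V.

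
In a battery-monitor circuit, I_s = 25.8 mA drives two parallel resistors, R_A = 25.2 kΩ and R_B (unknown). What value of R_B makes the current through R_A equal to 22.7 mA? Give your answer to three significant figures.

The fraction through R_A equals R_B/(R_A+R_B).
With f = 0.8798, R_B = R_A · f/(1−f) = 25.2 × 7.323 = 184.5 kΩ.

R_B ≈ 185 kΩ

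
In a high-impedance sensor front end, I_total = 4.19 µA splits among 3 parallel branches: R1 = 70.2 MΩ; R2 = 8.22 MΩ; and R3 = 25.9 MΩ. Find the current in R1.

I ≈ 0.342 µA

ΣG = 1/70.2 + 1/8.22 + 1/25.9 = 0.1745.
Current divider: I(R1) = I_total · G_k/ΣG = 4.19 × (0.01425/0.1745) = 4.19 × 0.08163 = 0.3420 µA.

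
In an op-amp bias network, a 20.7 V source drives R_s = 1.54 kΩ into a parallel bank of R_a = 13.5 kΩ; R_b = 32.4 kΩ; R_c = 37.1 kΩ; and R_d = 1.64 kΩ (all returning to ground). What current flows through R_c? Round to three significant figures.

I ≈ 0.260 mA

Combine the parallel branches: R_p = (1/13.5 + 1/32.4 + 1/37.1 + 1/1.64)⁻¹ = 1.348 kΩ.
V_A = 20.7 × 1.348/2.888 = 9.663 V.
I(R_c) = V_A / R_c = 9.663/37.1 = 0.2605 mA.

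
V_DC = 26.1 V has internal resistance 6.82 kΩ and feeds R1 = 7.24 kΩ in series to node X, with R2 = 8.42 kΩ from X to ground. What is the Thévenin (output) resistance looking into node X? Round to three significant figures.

R1' = 6.82 + 7.24 = 14.06 kΩ (source resistance + R1).
With V_DC suppressed (replaced by a short), R_th = R1' ‖ R2 = (14.06 × 8.42)/(14.06 + 8.42) = 5.266 kΩ.

R_th ≈ 5.27 kΩ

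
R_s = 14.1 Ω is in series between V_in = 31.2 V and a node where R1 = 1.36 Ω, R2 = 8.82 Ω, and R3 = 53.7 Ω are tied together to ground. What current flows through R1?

Combine the parallel branches: R_p = (1/1.36 + 1/8.82 + 1/53.7)⁻¹ = 1.153 Ω.
V_A by voltage divider: V_A = 31.2 × 1.153/(14.1 + 1.153) = 2.358 V.
Branch current I = V_A/R1 = 2.358/1.36 = 1.734 A.
(Equivalently: I_total = 2.045 A, then current-divider fraction G_k/ΣG = 0.8478.)

I ≈ 1.73 A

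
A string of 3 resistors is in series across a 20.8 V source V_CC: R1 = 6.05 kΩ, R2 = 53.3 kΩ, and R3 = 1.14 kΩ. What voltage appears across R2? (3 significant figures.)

Total series resistance ΣR = 6.05 + 53.3 + 1.14 = 60.49 kΩ.
Voltage divider: V = V_CC · (53.30 / 60.49) = 20.8 × 0.8811 = 18.33 V.

V ≈ 18.3 V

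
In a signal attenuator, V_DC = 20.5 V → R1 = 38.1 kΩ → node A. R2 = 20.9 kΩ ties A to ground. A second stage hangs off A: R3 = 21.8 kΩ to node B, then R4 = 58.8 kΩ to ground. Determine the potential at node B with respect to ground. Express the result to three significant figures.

V_B ≈ 4.54 V

Looking into the second stage from A: R3 + R4 = 80.60 kΩ appears in parallel with R2.
R2 ‖ (R3+R4) = 16.60 kΩ.
So V_A = 20.5 × 0.3034 = 6.220 V.
Then the unloaded second divider: V_B = V_A × R4/(R3+R4) = 6.220 × 0.7295 = 4.538 V.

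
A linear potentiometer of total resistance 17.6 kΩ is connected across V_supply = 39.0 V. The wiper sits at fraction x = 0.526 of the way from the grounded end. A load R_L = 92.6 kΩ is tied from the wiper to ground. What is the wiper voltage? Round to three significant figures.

The pot divides into 8.342 kΩ above the wiper and 9.258 kΩ below.
Lower segment in parallel with the load: 9.258 ‖ 92.6 = 8.416 kΩ.
Loaded-divider output: V_out = 39.0 × 0.5022 = 19.59 V.

V_out ≈ 19.6 V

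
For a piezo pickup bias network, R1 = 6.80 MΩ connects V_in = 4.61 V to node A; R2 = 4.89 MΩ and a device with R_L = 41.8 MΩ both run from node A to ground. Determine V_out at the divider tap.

V_out ≈ 1.81 V

First combine the lower leg with the load: R2 ‖ R_L = 4.378 MΩ.
Voltage divider with the loaded lower leg: V_out = 4.61 × 4.378/(6.80 + 4.378) = 4.61 × 0.3917 = 1.806 V.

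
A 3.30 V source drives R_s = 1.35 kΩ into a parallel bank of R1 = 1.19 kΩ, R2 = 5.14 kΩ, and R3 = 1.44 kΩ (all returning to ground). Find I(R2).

I ≈ 0.193 mA

Parallel bank: R_p = 1/(1/1.19 + 1/5.14 + 1/1.44) = 0.5783 kΩ.
Node voltage V_A = V_in · R_p/(R_s + R_p) = 3.30 × 0.2999 = 0.9896 V.
Branch current I = V_A/R2 = 0.9896/5.14 = 0.1925 mA.
(Check via current divider: I_total = 1.711 mA; share G_k/ΣG = 0.1125 → same result.)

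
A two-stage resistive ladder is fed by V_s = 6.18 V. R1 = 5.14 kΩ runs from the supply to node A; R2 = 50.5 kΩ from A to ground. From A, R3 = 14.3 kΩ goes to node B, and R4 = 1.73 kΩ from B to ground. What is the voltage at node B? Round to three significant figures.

The second stage (R3 + R4 = 16.03 kΩ) loads node A in parallel with R2.
R2 ‖ (R3+R4) = 12.17 kΩ.
First divider: V_A = V_s · 12.17/(5.14 + 12.17) = 4.345 V.
Stage 2 is unloaded, so V_B = V_A · R4/(R3+R4) = 4.345 × 1.73/16.03 = 0.4689 V.

V_B ≈ 0.469 V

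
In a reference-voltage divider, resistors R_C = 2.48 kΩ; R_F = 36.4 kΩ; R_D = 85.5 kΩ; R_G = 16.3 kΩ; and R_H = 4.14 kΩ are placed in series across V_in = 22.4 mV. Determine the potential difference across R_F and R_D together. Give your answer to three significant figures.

V ≈ 18.9 mV

Series total: ΣR = 2.48 + 36.4 + 85.5 + 16.3 + 4.14 = 144.8 kΩ.
R_{R_F..R_D} = 36.4 + 85.5 = 121.9 kΩ.
By the voltage-divider rule, V = 22.4 × 121.9/144.8 = 18.85 mV.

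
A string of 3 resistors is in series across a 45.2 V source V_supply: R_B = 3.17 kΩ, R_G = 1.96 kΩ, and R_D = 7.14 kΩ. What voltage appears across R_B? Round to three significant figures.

Total series resistance ΣR = 3.17 + 1.96 + 7.14 = 12.27 kΩ.
V = V_supply · R/ΣR = 45.2 × 0.2584 = 11.68 V.

V ≈ 11.7 V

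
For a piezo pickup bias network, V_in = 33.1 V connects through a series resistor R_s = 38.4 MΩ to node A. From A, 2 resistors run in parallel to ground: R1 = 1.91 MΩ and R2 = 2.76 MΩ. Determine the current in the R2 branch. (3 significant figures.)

Equivalent of the parallel group: R_p = 1.129 MΩ.
V_A by voltage divider: V_A = 33.1 × 1.129/(38.4 + 1.129) = 0.9452 V.
Branch current I = V_A/R2 = 0.9452/2.76 = 0.3425 µA.

I ≈ 0.342 µA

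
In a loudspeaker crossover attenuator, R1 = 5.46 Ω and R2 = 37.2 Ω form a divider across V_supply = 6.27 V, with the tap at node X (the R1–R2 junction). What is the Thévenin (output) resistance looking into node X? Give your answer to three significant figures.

R_th ≈ 4.76 Ω

Zeroing V_supply shorts the top of R1 to ground, so R_th = R1 ‖ R2 = 4.761 Ω.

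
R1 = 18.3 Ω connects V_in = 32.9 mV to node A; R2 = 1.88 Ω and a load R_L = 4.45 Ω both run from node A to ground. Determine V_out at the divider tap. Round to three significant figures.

The load sits in parallel with R2, giving an effective lower resistance R2' = R2·R_L/(R2+R_L) = 1.322 Ω.
Now apply the divider: V_out = 32.9 × 0.06736 = 2.216 mV.
(Unloaded it would be 3.07 mV; the load pulls it down.)

V_out ≈ 2.22 mV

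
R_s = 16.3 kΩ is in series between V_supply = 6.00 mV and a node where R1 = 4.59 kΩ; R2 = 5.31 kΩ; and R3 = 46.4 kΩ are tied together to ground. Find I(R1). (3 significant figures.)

Parallel bank: R_p = 1/(1/4.59 + 1/5.31 + 1/46.4) = 2.338 kΩ.
Node voltage V_A = V_supply · R_p/(R_s + R_p) = 6.00 × 0.1254 = 0.7526 mV.
I(R1) = V_A / R1 = 0.7526/4.59 = 0.1640 µA.
(Check via current divider: I_total = 0.3219 µA; share G_k/ΣG = 0.5093 → same result.)

I ≈ 0.164 µA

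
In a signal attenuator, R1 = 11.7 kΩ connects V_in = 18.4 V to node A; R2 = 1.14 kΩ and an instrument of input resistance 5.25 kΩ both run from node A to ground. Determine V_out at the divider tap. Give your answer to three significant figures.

V_out ≈ 1.36 V

R2 ‖ R_L = (1.14 × 5.25)/(1.14 + 5.25) = 0.9366 kΩ.
Voltage divider with the loaded lower leg: V_out = 18.4 × 0.9366/(11.7 + 0.9366) = 18.4 × 0.07412 = 1.364 V.
(Unloaded it would be 1.63 V; the load pulls it down.)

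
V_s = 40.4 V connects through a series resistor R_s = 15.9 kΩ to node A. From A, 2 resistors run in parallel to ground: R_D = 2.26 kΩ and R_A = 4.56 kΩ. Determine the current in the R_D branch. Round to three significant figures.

I ≈ 1.55 mA

Equivalent of the parallel group: R_p = 1.511 kΩ.
V_A = 40.4 × 1.511/17.41 = 3.506 V.
I(R_D) = V_A / R_D = 3.506/2.26 = 1.551 mA.
(Equivalently: I_total = 2.320 mA, then current-divider fraction G_k/ΣG = 0.6686.)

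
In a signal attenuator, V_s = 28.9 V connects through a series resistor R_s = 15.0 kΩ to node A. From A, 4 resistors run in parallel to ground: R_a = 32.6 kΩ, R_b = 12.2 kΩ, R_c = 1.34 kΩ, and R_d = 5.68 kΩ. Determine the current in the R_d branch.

I ≈ 0.308 mA

Combine the parallel branches: R_p = (1/32.6 + 1/12.2 + 1/1.34 + 1/5.68)⁻¹ = 0.9662 kΩ.
Node voltage V_A = V_s · R_p/(R_s + R_p) = 28.9 × 0.06052 = 1.749 V.
Branch current I = V_A/R_d = 1.749/5.68 = 0.3079 mA.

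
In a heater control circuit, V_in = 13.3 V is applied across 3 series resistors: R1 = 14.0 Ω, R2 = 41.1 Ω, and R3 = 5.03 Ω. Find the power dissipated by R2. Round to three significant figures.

The common current is I = 13.3/60.13 = 0.2212 A.
V(R2) = I·R = 9.091 V; P = V·I = 9.091 × 0.2212 = 2.011 W.

P ≈ 2.01 W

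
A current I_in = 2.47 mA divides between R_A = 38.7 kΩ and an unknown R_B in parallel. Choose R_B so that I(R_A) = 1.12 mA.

R_B ≈ 32.1 kΩ

In a two-way split, I_A/I_in = R_B/(R_A + R_B).
With f = 0.4534, R_B = R_A · f/(1−f) = 38.7 × 0.8296 = 32.11 kΩ.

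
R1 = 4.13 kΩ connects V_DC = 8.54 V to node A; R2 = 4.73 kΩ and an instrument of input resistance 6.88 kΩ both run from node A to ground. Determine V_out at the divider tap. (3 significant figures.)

V_out ≈ 3.45 V

The load sits in parallel with R2, giving an effective lower resistance R2' = R2·R_L/(R2+R_L) = 2.803 kΩ.
Voltage divider with the loaded lower leg: V_out = 8.54 × 2.803/(4.13 + 2.803) = 8.54 × 0.4043 = 3.453 V.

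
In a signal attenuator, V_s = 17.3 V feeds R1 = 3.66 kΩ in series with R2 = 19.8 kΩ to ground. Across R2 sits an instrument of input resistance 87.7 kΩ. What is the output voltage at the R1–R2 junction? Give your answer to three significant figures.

First combine the lower leg with the load: R2 ‖ R_L = 16.15 kΩ.
Voltage divider with the loaded lower leg: V_out = 17.3 × 16.15/(3.66 + 16.15) = 17.3 × 0.8153 = 14.10 V.

V_out ≈ 14.1 V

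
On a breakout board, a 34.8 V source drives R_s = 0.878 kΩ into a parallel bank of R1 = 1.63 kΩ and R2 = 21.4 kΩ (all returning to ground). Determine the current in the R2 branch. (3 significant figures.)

Parallel bank: R_p = 1/(1/1.63 + 1/21.4) = 1.515 kΩ.
Node voltage V_A = V_in · R_p/(R_s + R_p) = 34.8 × 0.6330 = 22.03 V.
I(R2) = V_A / R2 = 22.03/21.4 = 1.029 mA.

I ≈ 1.03 mA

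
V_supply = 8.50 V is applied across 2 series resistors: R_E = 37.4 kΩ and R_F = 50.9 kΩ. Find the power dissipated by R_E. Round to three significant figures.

P ≈ 0.347 mW

Series current I = V_supply/ΣR = 8.50/88.30 = 0.09626 mA.
P = I²R = 0.009267 × 37.4 = 0.3466 mW.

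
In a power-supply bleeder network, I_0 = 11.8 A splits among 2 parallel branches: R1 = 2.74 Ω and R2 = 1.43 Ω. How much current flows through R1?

For two parallel branches, I_k = I_0 · (other R)/(sum of R).
So I = 11.8 × 1.43/4.170 = 4.047 A.

I ≈ 4.05 A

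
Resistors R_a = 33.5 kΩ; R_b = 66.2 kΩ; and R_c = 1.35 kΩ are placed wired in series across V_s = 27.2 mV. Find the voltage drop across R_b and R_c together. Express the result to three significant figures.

V ≈ 18.2 mV

ΣR = 33.5 + 66.2 + 1.35 = 101.0 kΩ.
R_{R_b..R_c} = 66.2 + 1.35 = 67.55 kΩ.
V = V_s · R/ΣR = 27.2 × 0.6685 = 18.18 mV.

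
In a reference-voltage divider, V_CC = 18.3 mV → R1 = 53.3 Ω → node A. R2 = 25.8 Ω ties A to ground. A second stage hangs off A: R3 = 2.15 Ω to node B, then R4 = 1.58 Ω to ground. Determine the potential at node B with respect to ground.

V_B ≈ 0.447 mV

The second stage (R3 + R4 = 3.730 Ω) loads node A in parallel with R2.
Effective lower resistance at A: R2 ‖ 3.730 = 3.259 Ω.
So V_A = 18.3 × 0.05762 = 1.054 mV.
Stage 2 is unloaded, so V_B = V_A · R4/(R3+R4) = 1.054 × 1.58/3.730 = 0.4466 mV.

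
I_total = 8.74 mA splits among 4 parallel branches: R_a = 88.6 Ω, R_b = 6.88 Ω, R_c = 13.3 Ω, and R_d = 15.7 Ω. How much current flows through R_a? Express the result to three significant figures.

I ≈ 0.334 mA

ΣG = 1/88.6 + 1/6.88 + 1/13.3 + 1/15.7 = 0.2955.
R_a takes the fraction G_k/ΣG = 0.01129/0.2955 = 0.03819, so I = 8.74 × 0.03819 = 0.3338 mA.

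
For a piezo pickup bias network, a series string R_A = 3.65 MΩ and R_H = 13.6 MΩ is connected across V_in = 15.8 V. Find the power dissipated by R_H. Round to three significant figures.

P ≈ 11.4 µW

ΣR = 17.25 MΩ → I = 15.8/17.25 = 0.9159 µA.
P(R_H) = I²·R_H = (0.9159)² × 13.6 = 11.41 µW.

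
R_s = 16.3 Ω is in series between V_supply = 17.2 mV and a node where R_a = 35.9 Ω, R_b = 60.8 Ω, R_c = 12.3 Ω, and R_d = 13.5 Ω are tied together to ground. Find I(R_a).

Equivalent of the parallel group: R_p = 5.008 Ω.
V_A by voltage divider: V_A = 17.2 × 5.008/(16.3 + 5.008) = 4.043 mV.
Branch current I = V_A/R_a = 4.043/35.9 = 0.1126 mA.
(Check via current divider: I_total = 0.8072 mA; share G_k/ΣG = 0.1395 → same result.)

I ≈ 0.113 mA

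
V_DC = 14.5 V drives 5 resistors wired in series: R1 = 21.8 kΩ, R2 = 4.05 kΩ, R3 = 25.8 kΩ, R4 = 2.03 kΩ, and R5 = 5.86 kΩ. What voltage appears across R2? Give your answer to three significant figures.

V ≈ 0.986 V

Series total: ΣR = 21.8 + 4.05 + 25.8 + 2.03 + 5.86 = 59.54 kΩ.
Voltage divider: V = V_DC · (4.050 / 59.54) = 14.5 × 0.06802 = 0.9863 V.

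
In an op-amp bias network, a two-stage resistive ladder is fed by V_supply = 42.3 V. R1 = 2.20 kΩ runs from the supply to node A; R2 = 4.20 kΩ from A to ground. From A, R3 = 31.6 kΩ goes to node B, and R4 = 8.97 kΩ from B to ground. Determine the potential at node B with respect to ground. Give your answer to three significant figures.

V_B ≈ 5.93 V

Node A sees R2 in parallel with the series input of stage 2, R3 + R4 = 40.57 kΩ.
R2 ‖ (R3+R4) = 3.806 kΩ.
V_A = 42.3 × 3.806/(2.20 + 3.806) = 26.81 V.
Then the unloaded second divider: V_B = V_A × R4/(R3+R4) = 26.81 × 0.2211 = 5.927 V.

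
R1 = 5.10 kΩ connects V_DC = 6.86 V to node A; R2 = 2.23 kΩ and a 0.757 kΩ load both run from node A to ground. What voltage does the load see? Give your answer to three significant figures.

R2 ‖ R_L = (2.23 × 0.757)/(2.23 + 0.757) = 0.5652 kΩ.
Now apply the divider: V_out = 6.86 × 0.09976 = 0.6843 V.

V_out ≈ 0.684 V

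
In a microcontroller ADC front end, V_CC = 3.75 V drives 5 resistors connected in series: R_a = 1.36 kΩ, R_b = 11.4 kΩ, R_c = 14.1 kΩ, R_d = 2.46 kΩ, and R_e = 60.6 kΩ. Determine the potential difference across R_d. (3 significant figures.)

ΣR = 1.36 + 11.4 + 14.1 + 2.46 + 60.6 = 89.92 kΩ.
By the voltage-divider rule, V = 3.75 × 2.460/89.92 = 0.1026 V.

V ≈ 0.103 V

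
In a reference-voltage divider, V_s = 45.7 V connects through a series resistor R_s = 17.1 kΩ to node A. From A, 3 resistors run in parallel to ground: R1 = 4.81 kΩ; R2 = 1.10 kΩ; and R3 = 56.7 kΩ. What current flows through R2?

Equivalent of the parallel group: R_p = 0.8813 kΩ.
V_A by voltage divider: V_A = 45.7 × 0.8813/(17.1 + 0.8813) = 2.240 V.
I(R2) = V_A / R2 = 2.240/1.10 = 2.036 mA.
(Check via current divider: I_total = 2.542 mA; share G_k/ΣG = 0.8012 → same result.)

I ≈ 2.04 mA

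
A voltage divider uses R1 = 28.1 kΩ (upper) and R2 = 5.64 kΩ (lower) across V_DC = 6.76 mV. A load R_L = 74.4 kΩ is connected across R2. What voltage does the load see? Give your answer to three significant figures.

V_out ≈ 1.06 mV

The load sits in parallel with R2, giving an effective lower resistance R2' = R2·R_L/(R2+R_L) = 5.243 kΩ.
Then V_out = V_DC · R2'/(R1 + R2') = 6.76 × 5.243/33.34 = 1.063 mV.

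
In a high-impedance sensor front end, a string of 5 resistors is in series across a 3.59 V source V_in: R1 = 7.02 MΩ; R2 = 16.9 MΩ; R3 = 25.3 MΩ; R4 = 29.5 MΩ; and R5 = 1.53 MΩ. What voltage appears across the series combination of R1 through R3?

V ≈ 2.20 V

ΣR = 7.02 + 16.9 + 25.3 + 29.5 + 1.53 = 80.25 MΩ.
R_{R1..R3} = 7.02 + 16.9 + 25.3 = 49.22 MΩ.
Voltage divider: V = V_in · (49.22 / 80.25) = 3.59 × 0.6133 = 2.202 V.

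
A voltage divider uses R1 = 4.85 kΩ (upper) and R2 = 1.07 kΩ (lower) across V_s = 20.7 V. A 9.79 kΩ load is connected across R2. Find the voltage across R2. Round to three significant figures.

V_out ≈ 3.43 V

First combine the lower leg with the load: R2 ‖ R_L = 0.9646 kΩ.
Now apply the divider: V_out = 20.7 × 0.1659 = 3.434 V.
(Unloaded it would be 3.74 V; the load pulls it down.)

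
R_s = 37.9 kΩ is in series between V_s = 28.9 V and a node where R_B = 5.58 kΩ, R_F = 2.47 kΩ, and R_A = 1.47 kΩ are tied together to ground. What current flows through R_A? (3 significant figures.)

Combine the parallel branches: R_p = (1/5.58 + 1/2.47 + 1/1.47)⁻¹ = 0.7909 kΩ.
V_A by voltage divider: V_A = 28.9 × 0.7909/(37.9 + 0.7909) = 0.5908 V.
I(R_A) = V_A / R_A = 0.5908/1.47 = 0.4019 mA.

I ≈ 0.402 mA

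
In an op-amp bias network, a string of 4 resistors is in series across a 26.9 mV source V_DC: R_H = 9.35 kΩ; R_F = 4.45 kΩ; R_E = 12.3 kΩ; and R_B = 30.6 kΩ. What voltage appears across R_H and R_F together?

V ≈ 6.55 mV

Series total: ΣR = 9.35 + 4.45 + 12.3 + 30.6 = 56.70 kΩ.
R_{R_H..R_F} = 9.35 + 4.45 = 13.80 kΩ.
By the voltage-divider rule, V = 26.9 × 13.80/56.70 = 6.547 mV.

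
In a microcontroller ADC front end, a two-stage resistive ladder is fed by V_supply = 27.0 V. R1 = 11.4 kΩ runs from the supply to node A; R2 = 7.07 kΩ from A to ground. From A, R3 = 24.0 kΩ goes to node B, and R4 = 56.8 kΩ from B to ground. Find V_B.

V_B ≈ 6.89 V

The second stage (R3 + R4 = 80.80 kΩ) loads node A in parallel with R2.
R2 ‖ (R3+R4) = 6.501 kΩ.
So V_A = 27.0 × 0.3632 = 9.806 V.
V_B = V_A × 0.7030 = 6.893 V.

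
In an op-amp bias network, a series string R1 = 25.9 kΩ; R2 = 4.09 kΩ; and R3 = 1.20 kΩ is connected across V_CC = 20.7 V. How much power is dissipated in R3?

P ≈ 0.529 mW

The common current is I = 20.7/31.19 = 0.6637 mA.
P(R3) = I²·R3 = (0.6637)² × 1.20 = 0.5286 mW.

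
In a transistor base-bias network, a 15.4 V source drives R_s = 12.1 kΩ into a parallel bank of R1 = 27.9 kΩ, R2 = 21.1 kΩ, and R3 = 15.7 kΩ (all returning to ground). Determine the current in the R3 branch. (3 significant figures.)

I ≈ 0.353 mA

Equivalent of the parallel group: R_p = 6.806 kΩ.
V_A by voltage divider: V_A = 15.4 × 6.806/(12.1 + 6.806) = 5.544 V.
Branch current I = V_A/R3 = 5.544/15.7 = 0.3531 mA.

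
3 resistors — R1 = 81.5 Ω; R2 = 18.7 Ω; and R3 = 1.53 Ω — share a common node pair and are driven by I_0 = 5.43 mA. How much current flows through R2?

I ≈ 0.404 mA

Conductances: ΣG = 1/81.5 + 1/18.7 + 1/1.53 = 0.7193 (1/Ω).
Current divider: I(R2) = I_0 · G_k/ΣG = 5.43 × (0.05348/0.7193) = 5.43 × 0.07434 = 0.4037 mA.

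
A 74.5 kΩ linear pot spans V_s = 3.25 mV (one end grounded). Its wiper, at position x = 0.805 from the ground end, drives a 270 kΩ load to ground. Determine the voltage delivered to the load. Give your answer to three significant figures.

The pot divides into 14.53 kΩ above the wiper and 59.97 kΩ below.
(x·R_p) ‖ R_L = 49.07 kΩ.
Loaded-divider output: V_out = 3.25 × 0.7716 = 2.508 mV.
(Unloaded: V_out = x·V_s = 2.62 mV.)

V_out ≈ 2.51 mV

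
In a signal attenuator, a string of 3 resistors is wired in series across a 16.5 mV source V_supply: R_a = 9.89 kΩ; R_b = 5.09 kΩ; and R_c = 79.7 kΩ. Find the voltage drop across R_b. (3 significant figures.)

Total series resistance ΣR = 9.89 + 5.09 + 79.7 = 94.68 kΩ.
Voltage divider: V = V_supply · (5.090 / 94.68) = 16.5 × 0.05376 = 0.8870 mV.

V ≈ 0.887 mV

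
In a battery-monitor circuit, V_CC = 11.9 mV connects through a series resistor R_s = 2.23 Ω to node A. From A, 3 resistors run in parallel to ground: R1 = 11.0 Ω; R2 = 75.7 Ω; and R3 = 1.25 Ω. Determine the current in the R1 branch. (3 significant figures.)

I ≈ 0.359 mA

Parallel bank: R_p = 1/(1/11.0 + 1/75.7 + 1/1.25) = 1.106 Ω.
V_A by voltage divider: V_A = 11.9 × 1.106/(2.23 + 1.106) = 3.945 mV.
I(R1) = V_A / R1 = 3.945/11.0 = 0.3587 mA.
(Check via current divider: I_total = 3.567 mA; share G_k/ΣG = 0.1005 → same result.)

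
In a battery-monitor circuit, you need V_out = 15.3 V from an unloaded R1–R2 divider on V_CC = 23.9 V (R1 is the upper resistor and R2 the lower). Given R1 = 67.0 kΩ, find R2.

V_out/V_CC = R2/(R1+R2) = 0.6402.
Rearranging, R2 = R1·k/(1−k) = 67.0 × 1.779 = 119.2 kΩ.

R2 ≈ 119 kΩ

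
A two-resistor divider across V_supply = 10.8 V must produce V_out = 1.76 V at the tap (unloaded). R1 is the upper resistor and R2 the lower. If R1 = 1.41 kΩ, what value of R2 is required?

The divider ratio is R2/(R1+R2) = 1.76/10.8 = 0.1630.
So R2 = R1 · V_out/(V_supply − V_out) = 1.41 × 1.76/(10.8 − 1.76) = 1.41 × 0.1947 = 0.2745 kΩ.

R2 ≈ 0.275 kΩ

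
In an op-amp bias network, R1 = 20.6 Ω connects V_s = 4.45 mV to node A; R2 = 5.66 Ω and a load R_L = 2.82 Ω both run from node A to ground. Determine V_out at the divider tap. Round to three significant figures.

The load sits in parallel with R2, giving an effective lower resistance R2' = R2·R_L/(R2+R_L) = 1.882 Ω.
Voltage divider with the loaded lower leg: V_out = 4.45 × 1.882/(20.6 + 1.882) = 4.45 × 0.08372 = 0.3726 mV.
(Unloaded it would be 0.959 mV; the load pulls it down.)

V_out ≈ 0.373 mV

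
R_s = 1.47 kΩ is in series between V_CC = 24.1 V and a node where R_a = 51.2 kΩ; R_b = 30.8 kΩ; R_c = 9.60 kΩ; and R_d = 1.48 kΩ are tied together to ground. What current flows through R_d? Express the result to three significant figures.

I ≈ 7.33 mA

Combine the parallel branches: R_p = (1/51.2 + 1/30.8 + 1/9.60 + 1/1.48)⁻¹ = 1.202 kΩ.
V_A by voltage divider: V_A = 24.1 × 1.202/(1.47 + 1.202) = 10.84 V.
I(R_d) = V_A / R_d = 10.84/1.48 = 7.326 mA.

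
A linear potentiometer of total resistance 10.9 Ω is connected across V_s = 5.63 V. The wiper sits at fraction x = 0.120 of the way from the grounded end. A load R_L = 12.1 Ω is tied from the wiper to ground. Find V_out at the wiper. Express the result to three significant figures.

V_out ≈ 0.617 V

The pot divides into 9.592 Ω above the wiper and 1.308 Ω below.
(x·R_p) ‖ R_L = 1.180 Ω.
Then V_out = V_s · 1.180/(9.592 + 1.180) = 0.6169 V.
(Unloaded: V_out = x·V_s = 0.676 V.)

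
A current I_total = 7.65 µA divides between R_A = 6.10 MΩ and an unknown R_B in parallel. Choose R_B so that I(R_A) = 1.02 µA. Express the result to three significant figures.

R_B ≈ 0.938 MΩ

Two-branch current divider: I_A = I_total · R_B/(R_A + R_B).
With f = 0.1333, R_B = R_A · f/(1−f) = 6.10 × 0.1538 = 0.9385 MΩ.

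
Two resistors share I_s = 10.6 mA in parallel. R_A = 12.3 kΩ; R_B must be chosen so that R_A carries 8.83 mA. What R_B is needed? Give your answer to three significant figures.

R_B ≈ 61.4 kΩ

Two-branch current divider: I_A = I_s · R_B/(R_A + R_B).
With f = 0.8330, R_B = R_A · f/(1−f) = 12.3 × 4.989 = 61.36 kΩ.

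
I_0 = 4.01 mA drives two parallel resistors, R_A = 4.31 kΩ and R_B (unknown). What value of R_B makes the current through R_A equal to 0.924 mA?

In a two-way split, I_A/I_0 = R_B/(R_A + R_B).
0.924/4.01 = R_B/(R_A + R_B) → R_B = R_A · (0.2304)/(1 − 0.2304) = 4.31 × 0.2994 = 1.290 kΩ.

R_B ≈ 1.29 kΩ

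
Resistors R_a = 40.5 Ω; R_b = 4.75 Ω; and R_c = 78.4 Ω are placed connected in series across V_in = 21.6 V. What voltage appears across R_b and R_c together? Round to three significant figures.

V ≈ 14.5 V

Total series resistance ΣR = 40.5 + 4.75 + 78.4 = 123.7 Ω.
R_{R_b..R_c} = 4.75 + 78.4 = 83.15 Ω.
By the voltage-divider rule, V = 21.6 × 83.15/123.7 = 14.53 V.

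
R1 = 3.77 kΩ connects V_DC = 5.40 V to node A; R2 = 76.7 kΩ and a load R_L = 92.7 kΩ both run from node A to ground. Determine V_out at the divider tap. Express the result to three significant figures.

V_out ≈ 4.95 V

R2 ‖ R_L = (76.7 × 92.7)/(76.7 + 92.7) = 41.97 kΩ.
Now apply the divider: V_out = 5.40 × 0.9176 = 4.955 V.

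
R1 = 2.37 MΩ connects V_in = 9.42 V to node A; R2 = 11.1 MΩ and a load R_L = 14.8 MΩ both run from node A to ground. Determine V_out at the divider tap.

First combine the lower leg with the load: R2 ‖ R_L = 6.343 MΩ.
Then V_out = V_in · R2'/(R1 + R2') = 9.42 × 6.343/8.713 = 6.858 V.

V_out ≈ 6.86 V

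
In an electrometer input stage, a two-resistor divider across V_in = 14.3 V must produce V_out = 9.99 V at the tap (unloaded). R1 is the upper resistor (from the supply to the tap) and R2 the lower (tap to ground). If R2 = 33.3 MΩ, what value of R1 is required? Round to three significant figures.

R1 ≈ 14.4 MΩ

V_out/V_in = R2/(R1+R2) = 0.6986.
So R1 = R2 · (V_in/V_out − 1) = 33.3 × (14.3/9.99 − 1) = 33.3 × 0.4314 = 14.37 MΩ.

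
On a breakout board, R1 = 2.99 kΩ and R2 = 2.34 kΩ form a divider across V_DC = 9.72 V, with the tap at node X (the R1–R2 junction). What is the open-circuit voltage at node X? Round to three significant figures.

V_th ≈ 4.27 V

Open-circuit (no load on X): V_th = V_DC · R2/(R1 + R2) = 9.72 × 2.34/(2.990 + 2.34) = 4.267 V.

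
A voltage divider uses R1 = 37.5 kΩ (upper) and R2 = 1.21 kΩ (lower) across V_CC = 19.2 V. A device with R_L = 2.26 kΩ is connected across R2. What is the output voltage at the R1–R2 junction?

R2 ‖ R_L = (1.21 × 2.26)/(1.21 + 2.26) = 0.7881 kΩ.
Now apply the divider: V_out = 19.2 × 0.02058 = 0.3952 V.

V_out ≈ 0.395 V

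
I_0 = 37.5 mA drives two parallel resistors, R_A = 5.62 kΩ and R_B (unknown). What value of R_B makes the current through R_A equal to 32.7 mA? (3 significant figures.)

R_B ≈ 38.3 kΩ

In a two-way split, I_A/I_0 = R_B/(R_A + R_B).
32.7/37.5 = R_B/(R_A + R_B) → R_B = R_A · (0.8720)/(1 − 0.8720) = 5.62 × 6.813 = 38.29 kΩ.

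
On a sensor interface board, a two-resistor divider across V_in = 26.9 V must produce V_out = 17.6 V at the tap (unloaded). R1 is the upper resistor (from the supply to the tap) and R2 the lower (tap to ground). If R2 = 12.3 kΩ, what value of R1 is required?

Required fraction k = V_out/V_in = 0.6543.
Rearranging, R1 = R2·(1−k)/k = 12.3 × 0.5284 = 6.499 kΩ.

R1 ≈ 6.50 kΩ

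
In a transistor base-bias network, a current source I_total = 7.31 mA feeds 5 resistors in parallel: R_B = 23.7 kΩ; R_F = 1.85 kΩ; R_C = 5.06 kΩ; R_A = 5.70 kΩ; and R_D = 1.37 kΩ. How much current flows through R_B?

Conductances: ΣG = 1/23.7 + 1/1.85 + 1/5.06 + 1/5.70 + 1/1.37 = 1.686 (1/kΩ).
R_B takes the fraction G_k/ΣG = 0.04219/1.686 = 0.02503, so I = 7.31 × 0.02503 = 0.1830 mA.

I ≈ 0.183 mA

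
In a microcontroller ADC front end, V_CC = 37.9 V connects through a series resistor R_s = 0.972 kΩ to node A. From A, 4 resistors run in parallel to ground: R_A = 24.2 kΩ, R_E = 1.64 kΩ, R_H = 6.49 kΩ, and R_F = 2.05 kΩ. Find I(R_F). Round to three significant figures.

Combine the parallel branches: R_p = (1/24.2 + 1/1.64 + 1/6.49 + 1/2.05)⁻¹ = 0.7734 kΩ.
V_A by voltage divider: V_A = 37.9 × 0.7734/(0.972 + 0.7734) = 16.79 V.
Branch current I = V_A/R_F = 16.79/2.05 = 8.192 mA.
(Check via current divider: I_total = 21.71 mA; share G_k/ΣG = 0.3773 → same result.)

I ≈ 8.19 mA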